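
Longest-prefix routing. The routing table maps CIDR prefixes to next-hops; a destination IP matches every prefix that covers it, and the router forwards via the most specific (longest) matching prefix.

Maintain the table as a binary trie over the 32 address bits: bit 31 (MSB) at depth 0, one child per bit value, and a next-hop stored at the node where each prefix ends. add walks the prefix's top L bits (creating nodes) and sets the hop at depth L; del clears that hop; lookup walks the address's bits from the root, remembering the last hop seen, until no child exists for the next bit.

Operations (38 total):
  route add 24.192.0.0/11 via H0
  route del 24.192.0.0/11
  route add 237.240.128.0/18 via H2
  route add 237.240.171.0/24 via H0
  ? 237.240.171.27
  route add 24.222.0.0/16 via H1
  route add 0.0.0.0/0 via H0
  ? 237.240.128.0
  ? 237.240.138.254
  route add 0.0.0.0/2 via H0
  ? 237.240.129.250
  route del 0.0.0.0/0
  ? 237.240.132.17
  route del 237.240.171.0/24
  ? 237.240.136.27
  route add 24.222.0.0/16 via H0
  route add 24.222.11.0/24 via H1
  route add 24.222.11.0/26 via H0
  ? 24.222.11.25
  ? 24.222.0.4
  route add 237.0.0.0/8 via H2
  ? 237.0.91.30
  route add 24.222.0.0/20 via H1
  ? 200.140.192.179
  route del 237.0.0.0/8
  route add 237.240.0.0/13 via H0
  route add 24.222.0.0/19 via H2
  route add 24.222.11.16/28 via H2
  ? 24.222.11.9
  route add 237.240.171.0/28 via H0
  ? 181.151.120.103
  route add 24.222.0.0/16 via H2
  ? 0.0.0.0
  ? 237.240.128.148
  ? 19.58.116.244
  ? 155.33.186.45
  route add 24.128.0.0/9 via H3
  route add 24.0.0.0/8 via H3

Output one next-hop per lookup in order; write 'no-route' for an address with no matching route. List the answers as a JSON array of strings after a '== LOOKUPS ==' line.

Apply in order:
  add 24.192.0.0/11 -> H0 at depth 11
  del 24.192.0.0/11 (clear depth 11)
  add 237.240.128.0/18 -> H2 at depth 18
  add 237.240.171.0/24 -> H0 at depth 24
  Q 237.240.171.27: descend 111011011111000010101011 ; hops seen [H2,H0] ; pick H0
  add 24.222.0.0/16 -> H1 at depth 16
  add 0.0.0.0/0 -> H0 at depth 0
  Q 237.240.128.0: descend 111011011111000010 ; hops seen [H0,H2] ; pick H2
  Q 237.240.138.254: descend 111011011111000010 ; hops seen [H0,H2] ; pick H2
  add 0.0.0.0/2 -> H0 at depth 2
  Q 237.240.129.250: descend 111011011111000010 ; hops seen [H0,H2] ; pick H2
  del 0.0.0.0/0 (clear depth 0)
  Q 237.240.132.17: descend 111011011111000010 ; hops seen [H2] ; pick H2
  del 237.240.171.0/24 (clear depth 24)
  Q 237.240.136.27: descend 111011011111000010 ; hops seen [H2] ; pick H2
  add 24.222.0.0/16 -> H0 at depth 16
  add 24.222.11.0/24 -> H1 at depth 24
  add 24.222.11.0/26 -> H0 at depth 26
  Q 24.222.11.25: descend 00011000110111100000101100 ; hops seen [H0,H0,H1,H0] ; pick H0
  Q 24.222.0.4: descend 00011000110111100000 ; hops seen [H0,H0] ; pick H0
  add 237.0.0.0/8 -> H2 at depth 8
  Q 237.0.91.30: descend 11101101 ; hops seen [H2] ; pick H2
  add 24.222.0.0/20 -> H1 at depth 20
  Q 200.140.192.179: descend 11 ; hops seen [∅] ; pick no-route
  del 237.0.0.0/8 (clear depth 8)
  add 237.240.0.0/13 -> H0 at depth 13
  add 24.222.0.0/19 -> H2 at depth 19
  add 24.222.11.16/28 -> H2 at depth 28
  Q 24.222.11.9: descend 000110001101111000001011000 ; hops seen [H0,H0,H2,H1,H1,H0] ; pick H0
  add 237.240.171.0/28 -> H0 at depth 28
  Q 181.151.120.103: descend 1 ; hops seen [∅] ; pick no-route
  add 24.222.0.0/16 -> H2 at depth 16
  Q 0.0.0.0: descend 000 ; hops seen [H0] ; pick H0
  Q 237.240.128.148: descend 111011011111000010 ; hops seen [H0,H2] ; pick H2
  Q 19.58.116.244: descend 0001 ; hops seen [H0] ; pick H0
  Q 155.33.186.45: descend 1 ; hops seen [∅] ; pick no-route
  add 24.128.0.0/9 -> H3 at depth 9
  add 24.0.0.0/8 -> H3 at depth 8

== LOOKUPS ==
["H0","H2","H2","H2","H2","H2","H0","H0","H2","no-route","H0","no-route","H0","H2","H0","no-route"]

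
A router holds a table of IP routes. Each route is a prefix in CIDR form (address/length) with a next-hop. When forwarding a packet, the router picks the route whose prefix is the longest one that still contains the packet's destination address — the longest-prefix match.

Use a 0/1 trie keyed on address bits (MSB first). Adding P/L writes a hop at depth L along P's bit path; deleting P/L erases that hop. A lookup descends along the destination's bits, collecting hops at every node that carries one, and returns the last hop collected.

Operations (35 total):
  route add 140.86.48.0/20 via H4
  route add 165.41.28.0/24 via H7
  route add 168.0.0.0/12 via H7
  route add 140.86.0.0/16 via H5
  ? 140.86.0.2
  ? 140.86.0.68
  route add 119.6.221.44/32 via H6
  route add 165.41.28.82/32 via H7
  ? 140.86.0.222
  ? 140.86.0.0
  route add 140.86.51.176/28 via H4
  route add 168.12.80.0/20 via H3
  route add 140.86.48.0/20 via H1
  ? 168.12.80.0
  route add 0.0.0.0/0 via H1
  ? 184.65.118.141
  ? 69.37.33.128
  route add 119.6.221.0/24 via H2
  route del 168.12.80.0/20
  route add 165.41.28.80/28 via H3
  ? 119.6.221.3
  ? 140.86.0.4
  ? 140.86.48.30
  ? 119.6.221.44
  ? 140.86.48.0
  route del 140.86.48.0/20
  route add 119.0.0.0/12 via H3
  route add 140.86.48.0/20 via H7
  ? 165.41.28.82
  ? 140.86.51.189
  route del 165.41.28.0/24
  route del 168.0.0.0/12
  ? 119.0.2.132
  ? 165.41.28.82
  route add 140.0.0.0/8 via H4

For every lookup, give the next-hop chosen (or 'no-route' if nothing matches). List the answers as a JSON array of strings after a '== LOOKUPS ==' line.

Process each operation:
  + 140.86.48.0/20 (H4) depth=20
  + 165.41.28.0/24 (H7) depth=24
  + 168.0.0.0/12 (H7) depth=12
  + 140.86.0.0/16 (H5) depth=16
  ? 140.86.0.2  path d0:-→d1:-→d2:-→d3:-→d4:-→d5:-→d6:-→d7:-→d8:-→d9:-→d10:-→d11:-→d12:-→d13:-→d14:-→d15:-→d16:H5→d17:-→d18:-  best=H5
  ? 140.86.0.68  path d0:-→d1:-→d2:-→d3:-→d4:-→d5:-→d6:-→d7:-→d8:-→d9:-→d10:-→d11:-→d12:-→d13:-→d14:-→d15:-→d16:H5→d17:-→d18:-  best=H5
  + 119.6.221.44/32 (H6) depth=32
  + 165.41.28.82/32 (H7) depth=32
  ? 140.86.0.222  path d0:-→d1:-→d2:-→d3:-→d4:-→d5:-→d6:-→d7:-→d8:-→d9:-→d10:-→d11:-→d12:-→d13:-→d14:-→d15:-→d16:H5→d17:-→d18:-  best=H5
  ? 140.86.0.0  path d0:-→d1:-→d2:-→d3:-→d4:-→d5:-→d6:-→d7:-→d8:-→d9:-→d10:-→d11:-→d12:-→d13:-→d14:-→d15:-→d16:H5→d17:-→d18:-  best=H5
  + 140.86.51.176/28 (H4) depth=28
  + 168.12.80.0/20 (H3) depth=20
  + 140.86.48.0/20 (H1) depth=20
  ? 168.12.80.0  path d0:-→d1:-→d2:-→d3:-→d4:-→d5:-→d6:-→d7:-→d8:-→d9:-→d10:-→d11:-→d12:H7→d13:-→d14:-→d15:-→d16:-→d17:-→d18:-→d19:-→d20:H3  best=H3
  + 0.0.0.0/0 (H1) depth=0
  ? 184.65.118.141  path d0:H1→d1:-→d2:-→d3:-  best=H1
  ? 69.37.33.128  path d0:H1→d1:-→d2:-  best=H1
  + 119.6.221.0/24 (H2) depth=24
  del 168.12.80.0/20 (clear depth 20)
  + 165.41.28.80/28 (H3) depth=28
  ? 119.6.221.3  path d0:H1→d1:-→d2:-→d3:-→d4:-→d5:-→d6:-→d7:-→d8:-→d9:-→d10:-→d11:-→d12:-→d13:-→d14:-→d15:-→d16:-→d17:-→d18:-→d19:-→d20:-→d21:-→d22:-→d23:-→d24:H2→d25:-→d26:-  best=H2
  ? 140.86.0.4  path d0:H1→d1:-→d2:-→d3:-→d4:-→d5:-→d6:-→d7:-→d8:-→d9:-→d10:-→d11:-→d12:-→d13:-→d14:-→d15:-→d16:H5→d17:-→d18:-  best=H5
  ? 140.86.48.30  path d0:H1→d1:-→d2:-→d3:-→d4:-→d5:-→d6:-→d7:-→d8:-→d9:-→d10:-→d11:-→d12:-→d13:-→d14:-→d15:-→d16:H5→d17:-→d18:-→d19:-→d20:H1→d21:-→d22:-  best=H1
  ? 119.6.221.44  path d0:H1→d1:-→d2:-→d3:-→d4:-→d5:-→d6:-→d7:-→d8:-→d9:-→d10:-→d11:-→d12:-→d13:-→d14:-→d15:-→d16:-→d17:-→d18:-→d19:-→d20:-→d21:-→d22:-→d23:-→d24:H2→d25:-→d26:-→d27:-→d28:-→d29:-→d30:-→d31:-→d32:H6  best=H6
  ? 140.86.48.0  path d0:H1→d1:-→d2:-→d3:-→d4:-→d5:-→d6:-→d7:-→d8:-→d9:-→d10:-→d11:-→d12:-→d13:-→d14:-→d15:-→d16:H5→d17:-→d18:-→d19:-→d20:H1→d21:-→d22:-  best=H1
  del 140.86.48.0/20 (clear depth 20)
  + 119.0.0.0/12 (H3) depth=12
  + 140.86.48.0/20 (H7) depth=20
  ? 165.41.28.82  path d0:H1→d1:-→d2:-→d3:-→d4:-→d5:-→d6:-→d7:-→d8:-→d9:-→d10:-→d11:-→d12:-→d13:-→d14:-→d15:-→d16:-→d17:-→d18:-→d19:-→d20:-→d21:-→d22:-→d23:-→d24:H7→d25:-→d26:-→d27:-→d28:H3→d29:-→d30:-→d31:-→d32:H7  best=H7
  ? 140.86.51.189  path d0:H1→d1:-→d2:-→d3:-→d4:-→d5:-→d6:-→d7:-→d8:-→d9:-→d10:-→d11:-→d12:-→d13:-→d14:-→d15:-→d16:H5→d17:-→d18:-→d19:-→d20:H7→d21:-→d22:-→d23:-→d24:-→d25:-→d26:-→d27:-→d28:H4  best=H4
  del 165.41.28.0/24 (clear depth 24)
  del 168.0.0.0/12 (clear depth 12)
  ? 119.0.2.132  path d0:H1→d1:-→d2:-→d3:-→d4:-→d5:-→d6:-→d7:-→d8:-→d9:-→d10:-→d11:-→d12:H3→d13:-  best=H3
  ? 165.41.28.82  path d0:H1→d1:-→d2:-→d3:-→d4:-→d5:-→d6:-→d7:-→d8:-→d9:-→d10:-→d11:-→d12:-→d13:-→d14:-→d15:-→d16:-→d17:-→d18:-→d19:-→d20:-→d21:-→d22:-→d23:-→d24:-→d25:-→d26:-→d27:-→d28:H3→d29:-→d30:-→d31:-→d32:H7  best=H7
  + 140.0.0.0/8 (H4) depth=8

== LOOKUPS ==
["H5","H5","H5","H5","H3","H1","H1","H2","H5","H1","H6","H1","H7","H4","H3","H7"]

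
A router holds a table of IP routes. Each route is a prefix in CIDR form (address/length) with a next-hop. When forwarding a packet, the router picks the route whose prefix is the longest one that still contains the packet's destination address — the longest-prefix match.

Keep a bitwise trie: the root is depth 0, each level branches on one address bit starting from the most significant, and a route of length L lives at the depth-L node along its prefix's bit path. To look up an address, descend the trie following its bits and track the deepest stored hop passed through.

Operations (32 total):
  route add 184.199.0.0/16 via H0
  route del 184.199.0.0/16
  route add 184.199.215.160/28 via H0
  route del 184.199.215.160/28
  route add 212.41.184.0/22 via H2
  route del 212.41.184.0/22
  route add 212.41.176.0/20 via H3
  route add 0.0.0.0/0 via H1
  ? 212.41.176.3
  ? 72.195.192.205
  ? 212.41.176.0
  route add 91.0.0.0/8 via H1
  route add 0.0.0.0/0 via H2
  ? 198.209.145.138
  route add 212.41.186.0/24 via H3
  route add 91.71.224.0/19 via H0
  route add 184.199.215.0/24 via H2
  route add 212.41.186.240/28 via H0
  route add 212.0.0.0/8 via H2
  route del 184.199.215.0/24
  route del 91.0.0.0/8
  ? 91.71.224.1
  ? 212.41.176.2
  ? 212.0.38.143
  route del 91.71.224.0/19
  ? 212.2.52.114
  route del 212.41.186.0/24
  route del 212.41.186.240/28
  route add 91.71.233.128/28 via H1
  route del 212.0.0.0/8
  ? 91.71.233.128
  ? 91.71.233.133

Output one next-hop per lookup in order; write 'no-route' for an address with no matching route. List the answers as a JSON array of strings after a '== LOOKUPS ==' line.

Process each operation:
  + 184.199.0.0/16 (H0) depth=16
  del 184.199.0.0/16 (clear depth 16)
  + 184.199.215.160/28 (H0) depth=28
  del 184.199.215.160/28 (clear depth 28)
  + 212.41.184.0/22 (H2) depth=22
  del 212.41.184.0/22 (clear depth 22)
  + 212.41.176.0/20 (H3) depth=20
  + 0.0.0.0/0 (H1) depth=0
  Q 212.41.176.3: descend 11010100001010011011 ; hops seen [H1,H3] ; pick H3
  Q 72.195.192.205: descend ε ; hops seen [H1] ; pick H1
  Q 212.41.176.0: descend 11010100001010011011 ; hops seen [H1,H3] ; pick H3
  + 91.0.0.0/8 (H1) depth=8
  + 0.0.0.0/0 (H2) depth=0
  Q 198.209.145.138: descend 110 ; hops seen [H2] ; pick H2
  + 212.41.186.0/24 (H3) depth=24
  + 91.71.224.0/19 (H0) depth=19
  + 184.199.215.0/24 (H2) depth=24
  + 212.41.186.240/28 (H0) depth=28
  + 212.0.0.0/8 (H2) depth=8
  del 184.199.215.0/24 (clear depth 24)
  del 91.0.0.0/8 (clear depth 8)
  Q 91.71.224.1: descend 0101101101000111111 ; hops seen [H2,H0] ; pick H0
  Q 212.41.176.2: descend 11010100001010011011 ; hops seen [H2,H2,H3] ; pick H3
  Q 212.0.38.143: descend 1101010000 ; hops seen [H2,H2] ; pick H2
  del 91.71.224.0/19 (clear depth 19)
  Q 212.2.52.114: descend 1101010000 ; hops seen [H2,H2] ; pick H2
  del 212.41.186.0/24 (clear depth 24)
  del 212.41.186.240/28 (clear depth 28)
  + 91.71.233.128/28 (H1) depth=28
  del 212.0.0.0/8 (clear depth 8)
  Q 91.71.233.128: descend 0101101101000111111010011000 ; hops seen [H2,H1] ; pick H1
  Q 91.71.233.133: descend 0101101101000111111010011000 ; hops seen [H2,H1] ; pick H1

== LOOKUPS ==
["H3","H1","H3","H2","H0","H3","H2","H2","H1","H1"]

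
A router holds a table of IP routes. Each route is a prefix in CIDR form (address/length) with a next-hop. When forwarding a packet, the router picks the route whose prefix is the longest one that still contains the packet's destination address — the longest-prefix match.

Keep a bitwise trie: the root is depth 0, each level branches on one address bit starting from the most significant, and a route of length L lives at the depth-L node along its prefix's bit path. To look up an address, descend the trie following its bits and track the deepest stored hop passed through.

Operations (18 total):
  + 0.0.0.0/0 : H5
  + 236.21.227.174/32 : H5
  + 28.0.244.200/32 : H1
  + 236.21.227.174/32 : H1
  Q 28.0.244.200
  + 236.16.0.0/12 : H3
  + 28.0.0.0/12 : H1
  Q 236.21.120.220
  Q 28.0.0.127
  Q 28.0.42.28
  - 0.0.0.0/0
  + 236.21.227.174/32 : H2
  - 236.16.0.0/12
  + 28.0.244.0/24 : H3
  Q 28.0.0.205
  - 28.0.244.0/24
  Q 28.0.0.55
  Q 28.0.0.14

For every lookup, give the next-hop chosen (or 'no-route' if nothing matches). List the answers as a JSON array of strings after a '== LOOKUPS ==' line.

Process each operation:
  + 0.0.0.0/0 (H5) depth=0
  + 236.21.227.174/32 (H5) depth=32
  + 28.0.244.200/32 (H1) depth=32
  + 236.21.227.174/32 (H1) depth=32
  ? 28.0.244.200  path d0:H5→d1:-→d2:-→d3:-→d4:-→d5:-→d6:-→d7:-→d8:-→d9:-→d10:-→d11:-→d12:-→d13:-→d14:-→d15:-→d16:-→d17:-→d18:-→d19:-→d20:-→d21:-→d22:-→d23:-→d24:-→d25:-→d26:-→d27:-→d28:-→d29:-→d30:-→d31:-→d32:H1  best=H1
  + 236.16.0.0/12 (H3) depth=12
  + 28.0.0.0/12 (H1) depth=12
  ? 236.21.120.220  path d0:H5→d1:-→d2:-→d3:-→d4:-→d5:-→d6:-→d7:-→d8:-→d9:-→d10:-→d11:-→d12:H3→d13:-→d14:-→d15:-→d16:-  best=H3
  ? 28.0.0.127  path d0:H5→d1:-→d2:-→d3:-→d4:-→d5:-→d6:-→d7:-→d8:-→d9:-→d10:-→d11:-→d12:H1→d13:-→d14:-→d15:-→d16:-  best=H1
  ? 28.0.42.28  path d0:H5→d1:-→d2:-→d3:-→d4:-→d5:-→d6:-→d7:-→d8:-→d9:-→d10:-→d11:-→d12:H1→d13:-→d14:-→d15:-→d16:-  best=H1
  - 0.0.0.0/0 clear@0
  + 236.21.227.174/32 (H2) depth=32
  - 236.16.0.0/12 clear@12
  + 28.0.244.0/24 (H3) depth=24
  ? 28.0.0.205  path d0:-→d1:-→d2:-→d3:-→d4:-→d5:-→d6:-→d7:-→d8:-→d9:-→d10:-→d11:-→d12:H1→d13:-→d14:-→d15:-→d16:-  best=H1
  - 28.0.244.0/24 clear@24
  ? 28.0.0.55  path d0:-→d1:-→d2:-→d3:-→d4:-→d5:-→d6:-→d7:-→d8:-→d9:-→d10:-→d11:-→d12:H1→d13:-→d14:-→d15:-→d16:-  best=H1
  ? 28.0.0.14  path d0:-→d1:-→d2:-→d3:-→d4:-→d5:-→d6:-→d7:-→d8:-→d9:-→d10:-→d11:-→d12:H1→d13:-→d14:-→d15:-→d16:-  best=H1

== LOOKUPS ==
["H1","H3","H1","H1","H1","H1","H1"]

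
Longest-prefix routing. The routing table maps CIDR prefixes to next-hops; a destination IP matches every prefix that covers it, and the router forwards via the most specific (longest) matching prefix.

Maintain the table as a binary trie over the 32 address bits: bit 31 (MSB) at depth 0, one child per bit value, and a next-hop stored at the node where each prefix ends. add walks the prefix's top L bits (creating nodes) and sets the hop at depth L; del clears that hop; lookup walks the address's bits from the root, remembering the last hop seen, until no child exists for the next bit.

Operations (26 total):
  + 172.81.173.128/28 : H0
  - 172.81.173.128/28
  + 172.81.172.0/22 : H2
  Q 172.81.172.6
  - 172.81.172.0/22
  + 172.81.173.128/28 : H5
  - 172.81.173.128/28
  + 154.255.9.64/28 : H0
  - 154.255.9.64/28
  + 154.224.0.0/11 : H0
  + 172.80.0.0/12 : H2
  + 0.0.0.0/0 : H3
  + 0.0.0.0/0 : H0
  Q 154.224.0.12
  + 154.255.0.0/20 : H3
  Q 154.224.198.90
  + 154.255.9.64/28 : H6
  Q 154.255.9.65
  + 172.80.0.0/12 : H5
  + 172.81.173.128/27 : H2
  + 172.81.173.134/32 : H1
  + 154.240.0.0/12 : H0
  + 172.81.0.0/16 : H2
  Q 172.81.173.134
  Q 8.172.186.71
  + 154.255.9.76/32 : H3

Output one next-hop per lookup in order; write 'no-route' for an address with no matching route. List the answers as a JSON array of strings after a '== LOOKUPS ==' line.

Trace:
  + 172.81.173.128/28 (H0) depth=28
  - 172.81.173.128/28 clear@28
  + 172.81.172.0/22 (H2) depth=22
  ? 172.81.172.6  path d0:-→d1:-→d2:-→d3:-→d4:-→d5:-→d6:-→d7:-→d8:-→d9:-→d10:-→d11:-→d12:-→d13:-→d14:-→d15:-→d16:-→d17:-→d18:-→d19:-→d20:-→d21:-→d22:H2→d23:-  best=H2
  - 172.81.172.0/22 clear@22
  + 172.81.173.128/28 (H5) depth=28
  - 172.81.173.128/28 clear@28
  + 154.255.9.64/28 (H0) depth=28
  - 154.255.9.64/28 clear@28
  + 154.224.0.0/11 (H0) depth=11
  + 172.80.0.0/12 (H2) depth=12
  + 0.0.0.0/0 (H3) depth=0
  + 0.0.0.0/0 (H0) depth=0
  ? 154.224.0.12  path d0:H0→d1:-→d2:-→d3:-→d4:-→d5:-→d6:-→d7:-→d8:-→d9:-→d10:-→d11:H0  best=H0
  + 154.255.0.0/20 (H3) depth=20
  ? 154.224.198.90  path d0:H0→d1:-→d2:-→d3:-→d4:-→d5:-→d6:-→d7:-→d8:-→d9:-→d10:-→d11:H0  best=H0
  + 154.255.9.64/28 (H6) depth=28
  ? 154.255.9.65  path d0:H0→d1:-→d2:-→d3:-→d4:-→d5:-→d6:-→d7:-→d8:-→d9:-→d10:-→d11:H0→d12:-→d13:-→d14:-→d15:-→d16:-→d17:-→d18:-→d19:-→d20:H3→d21:-→d22:-→d23:-→d24:-→d25:-→d26:-→d27:-→d28:H6  best=H6
  + 172.80.0.0/12 (H5) depth=12
  + 172.81.173.128/27 (H2) depth=27
  + 172.81.173.134/32 (H1) depth=32
  + 154.240.0.0/12 (H0) depth=12
  + 172.81.0.0/16 (H2) depth=16
  ? 172.81.173.134  path d0:H0→d1:-→d2:-→d3:-→d4:-→d5:-→d6:-→d7:-→d8:-→d9:-→d10:-→d11:-→d12:H5→d13:-→d14:-→d15:-→d16:H2→d17:-→d18:-→d19:-→d20:-→d21:-→d22:-→d23:-→d24:-→d25:-→d26:-→d27:H2→d28:-→d29:-→d30:-→d31:-→d32:H1  best=H1
  ? 8.172.186.71  path d0:H0  best=H0
  + 154.255.9.76/32 (H3) depth=32

== LOOKUPS ==
["H2","H0","H0","H6","H1","H0"]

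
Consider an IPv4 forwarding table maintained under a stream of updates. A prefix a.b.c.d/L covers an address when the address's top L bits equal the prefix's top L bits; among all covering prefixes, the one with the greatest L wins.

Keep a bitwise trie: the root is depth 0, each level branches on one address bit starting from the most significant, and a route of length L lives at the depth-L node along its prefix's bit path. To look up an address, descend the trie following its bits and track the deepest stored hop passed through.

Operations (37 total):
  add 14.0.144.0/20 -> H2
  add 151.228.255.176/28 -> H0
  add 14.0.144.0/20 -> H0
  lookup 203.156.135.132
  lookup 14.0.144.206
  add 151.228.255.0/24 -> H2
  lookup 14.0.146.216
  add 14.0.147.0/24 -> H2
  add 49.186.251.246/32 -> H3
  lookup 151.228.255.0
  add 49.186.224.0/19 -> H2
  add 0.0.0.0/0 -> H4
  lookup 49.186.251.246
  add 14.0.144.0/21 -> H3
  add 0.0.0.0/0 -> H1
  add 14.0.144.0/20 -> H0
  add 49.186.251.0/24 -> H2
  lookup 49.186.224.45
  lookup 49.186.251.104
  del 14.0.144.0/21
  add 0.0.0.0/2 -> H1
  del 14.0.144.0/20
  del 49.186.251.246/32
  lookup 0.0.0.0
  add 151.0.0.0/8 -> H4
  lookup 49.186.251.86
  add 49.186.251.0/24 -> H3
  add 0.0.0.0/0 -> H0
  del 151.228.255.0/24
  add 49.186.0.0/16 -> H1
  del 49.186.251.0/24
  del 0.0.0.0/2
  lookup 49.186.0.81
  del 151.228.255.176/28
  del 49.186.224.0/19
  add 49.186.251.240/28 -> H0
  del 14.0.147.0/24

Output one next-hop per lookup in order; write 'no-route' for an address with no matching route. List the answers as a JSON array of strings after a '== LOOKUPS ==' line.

Apply in order:
  add 14.0.144.0/20 -> H2 at depth 20
  add 151.228.255.176/28 -> H0 at depth 28
  add 14.0.144.0/20 -> H0 at depth 20
  Q 203.156.135.132: descend 1 ; hops seen [∅] ; pick no-route
  Q 14.0.144.206: descend 00001110000000001001 ; hops seen [H0] ; pick H0
  add 151.228.255.0/24 -> H2 at depth 24
  Q 14.0.146.216: descend 00001110000000001001 ; hops seen [H0] ; pick H0
  add 14.0.147.0/24 -> H2 at depth 24
  add 49.186.251.246/32 -> H3 at depth 32
  Q 151.228.255.0: descend 100101111110010011111111 ; hops seen [H2] ; pick H2
  add 49.186.224.0/19 -> H2 at depth 19
  add 0.0.0.0/0 -> H4 at depth 0
  Q 49.186.251.246: descend 00110001101110101111101111110110 ; hops seen [H4,H2,H3] ; pick H3
  add 14.0.144.0/21 -> H3 at depth 21
  add 0.0.0.0/0 -> H1 at depth 0
  add 14.0.144.0/20 -> H0 at depth 20
  add 49.186.251.0/24 -> H2 at depth 24
  Q 49.186.224.45: descend 0011000110111010111 ; hops seen [H1,H2] ; pick H2
  Q 49.186.251.104: descend 001100011011101011111011 ; hops seen [H1,H2,H2] ; pick H2
  del 14.0.144.0/21 (clear depth 21)
  add 0.0.0.0/2 -> H1 at depth 2
  del 14.0.144.0/20 (clear depth 20)
  del 49.186.251.246/32 (clear depth 32)
  Q 0.0.0.0: descend 0000 ; hops seen [H1,H1] ; pick H1
  add 151.0.0.0/8 -> H4 at depth 8
  Q 49.186.251.86: descend 001100011011101011111011 ; hops seen [H1,H1,H2,H2] ; pick H2
  add 49.186.251.0/24 -> H3 at depth 24
  add 0.0.0.0/0 -> H0 at depth 0
  del 151.228.255.0/24 (clear depth 24)
  add 49.186.0.0/16 -> H1 at depth 16
  del 49.186.251.0/24 (clear depth 24)
  del 0.0.0.0/2 (clear depth 2)
  Q 49.186.0.81: descend 0011000110111010 ; hops seen [H0,H1] ; pick H1
  del 151.228.255.176/28 (clear depth 28)
  del 49.186.224.0/19 (clear depth 19)
  add 49.186.251.240/28 -> H0 at depth 28
  del 14.0.147.0/24 (clear depth 24)

== LOOKUPS ==
["no-route","H0","H0","H2","H3","H2","H2","H1","H2","H1"]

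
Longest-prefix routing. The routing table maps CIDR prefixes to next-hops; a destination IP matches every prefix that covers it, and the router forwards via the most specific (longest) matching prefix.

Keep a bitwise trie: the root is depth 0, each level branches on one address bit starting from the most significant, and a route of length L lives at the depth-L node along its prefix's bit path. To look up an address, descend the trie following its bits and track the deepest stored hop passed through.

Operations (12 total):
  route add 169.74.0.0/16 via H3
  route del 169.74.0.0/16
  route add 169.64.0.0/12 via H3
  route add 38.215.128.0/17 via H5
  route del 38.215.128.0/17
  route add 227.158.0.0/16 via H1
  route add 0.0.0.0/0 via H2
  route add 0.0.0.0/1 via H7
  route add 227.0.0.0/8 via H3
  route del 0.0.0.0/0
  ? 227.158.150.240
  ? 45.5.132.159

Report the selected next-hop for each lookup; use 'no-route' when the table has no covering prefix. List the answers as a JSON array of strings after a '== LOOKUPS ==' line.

Trace:
  add 169.74.0.0/16 -> H3 at depth 16
  del 169.74.0.0/16 (clear depth 16)
  add 169.64.0.0/12 -> H3 at depth 12
  add 38.215.128.0/17 -> H5 at depth 17
  del 38.215.128.0/17 (clear depth 17)
  add 227.158.0.0/16 -> H1 at depth 16
  add 0.0.0.0/0 -> H2 at depth 0
  add 0.0.0.0/1 -> H7 at depth 1
  add 227.0.0.0/8 -> H3 at depth 8
  del 0.0.0.0/0 (clear depth 0)
  lookup 227.158.150.240: bits 1110001110011110 walk d0:-→d1:-→d2:-→d3:-→d4:-→d5:-→d6:-→d7:-→d8:H3→d9:-→d10:-→d11:-→d12:-→d13:-→d14:-→d15:-→d16:H1 -> H1
  lookup 45.5.132.159: bits 0010 walk d0:-→d1:H7→d2:-→d3:-→d4:- -> H7

== LOOKUPS ==
["H1","H7"]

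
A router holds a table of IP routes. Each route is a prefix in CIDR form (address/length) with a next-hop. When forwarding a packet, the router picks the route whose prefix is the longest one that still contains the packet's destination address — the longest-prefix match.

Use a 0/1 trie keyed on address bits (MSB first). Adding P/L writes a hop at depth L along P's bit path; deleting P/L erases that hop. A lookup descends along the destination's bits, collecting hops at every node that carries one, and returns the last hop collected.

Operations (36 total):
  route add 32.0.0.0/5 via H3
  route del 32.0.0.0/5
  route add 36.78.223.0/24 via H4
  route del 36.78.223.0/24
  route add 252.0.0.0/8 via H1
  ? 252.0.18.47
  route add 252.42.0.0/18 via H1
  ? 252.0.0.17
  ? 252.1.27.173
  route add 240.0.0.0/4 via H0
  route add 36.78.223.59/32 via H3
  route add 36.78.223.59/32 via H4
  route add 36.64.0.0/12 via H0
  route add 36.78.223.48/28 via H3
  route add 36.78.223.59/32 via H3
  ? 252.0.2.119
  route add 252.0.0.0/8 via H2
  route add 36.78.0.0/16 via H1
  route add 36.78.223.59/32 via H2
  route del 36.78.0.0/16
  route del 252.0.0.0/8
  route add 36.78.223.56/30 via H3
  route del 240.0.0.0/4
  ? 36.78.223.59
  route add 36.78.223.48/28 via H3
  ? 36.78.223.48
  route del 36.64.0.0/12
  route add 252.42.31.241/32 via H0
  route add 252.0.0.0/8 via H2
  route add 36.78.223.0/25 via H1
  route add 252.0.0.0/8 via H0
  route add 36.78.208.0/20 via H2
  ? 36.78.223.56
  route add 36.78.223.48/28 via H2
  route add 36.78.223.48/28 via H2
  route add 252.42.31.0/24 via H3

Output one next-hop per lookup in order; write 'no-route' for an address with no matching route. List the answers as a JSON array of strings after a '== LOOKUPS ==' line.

Trace:
  + 32.0.0.0/5 (H3) depth=5
  del 32.0.0.0/5 (clear depth 5)
  + 36.78.223.0/24 (H4) depth=24
  del 36.78.223.0/24 (clear depth 24)
  + 252.0.0.0/8 (H1) depth=8
  ? 252.0.18.47  path d0:-→d1:-→d2:-→d3:-→d4:-→d5:-→d6:-→d7:-→d8:H1  best=H1
  + 252.42.0.0/18 (H1) depth=18
  ? 252.0.0.17  path d0:-→d1:-→d2:-→d3:-→d4:-→d5:-→d6:-→d7:-→d8:H1→d9:-→d10:-  best=H1
  ? 252.1.27.173  path d0:-→d1:-→d2:-→d3:-→d4:-→d5:-→d6:-→d7:-→d8:H1→d9:-→d10:-  best=H1
  + 240.0.0.0/4 (H0) depth=4
  + 36.78.223.59/32 (H3) depth=32
  + 36.78.223.59/32 (H4) depth=32
  + 36.64.0.0/12 (H0) depth=12
  + 36.78.223.48/28 (H3) depth=28
  + 36.78.223.59/32 (H3) depth=32
  ? 252.0.2.119  path d0:-→d1:-→d2:-→d3:-→d4:H0→d5:-→d6:-→d7:-→d8:H1→d9:-→d10:-  best=H1
  + 252.0.0.0/8 (H2) depth=8
  + 36.78.0.0/16 (H1) depth=16
  + 36.78.223.59/32 (H2) depth=32
  del 36.78.0.0/16 (clear depth 16)
  del 252.0.0.0/8 (clear depth 8)
  + 36.78.223.56/30 (H3) depth=30
  del 240.0.0.0/4 (clear depth 4)
  ? 36.78.223.59  path d0:-→d1:-→d2:-→d3:-→d4:-→d5:-→d6:-→d7:-→d8:-→d9:-→d10:-→d11:-→d12:H0→d13:-→d14:-→d15:-→d16:-→d17:-→d18:-→d19:-→d20:-→d21:-→d22:-→d23:-→d24:-→d25:-→d26:-→d27:-→d28:H3→d29:-→d30:H3→d31:-→d32:H2  best=H2
  + 36.78.223.48/28 (H3) depth=28
  ? 36.78.223.48  path d0:-→d1:-→d2:-→d3:-→d4:-→d5:-→d6:-→d7:-→d8:-→d9:-→d10:-→d11:-→d12:H0→d13:-→d14:-→d15:-→d16:-→d17:-→d18:-→d19:-→d20:-→d21:-→d22:-→d23:-→d24:-→d25:-→d26:-→d27:-→d28:H3  best=H3
  del 36.64.0.0/12 (clear depth 12)
  + 252.42.31.241/32 (H0) depth=32
  + 252.0.0.0/8 (H2) depth=8
  + 36.78.223.0/25 (H1) depth=25
  + 252.0.0.0/8 (H0) depth=8
  + 36.78.208.0/20 (H2) depth=20
  ? 36.78.223.56  path d0:-→d1:-→d2:-→d3:-→d4:-→d5:-→d6:-→d7:-→d8:-→d9:-→d10:-→d11:-→d12:-→d13:-→d14:-→d15:-→d16:-→d17:-→d18:-→d19:-→d20:H2→d21:-→d22:-→d23:-→d24:-→d25:H1→d26:-→d27:-→d28:H3→d29:-→d30:H3  best=H3
  + 36.78.223.48/28 (H2) depth=28
  + 36.78.223.48/28 (H2) depth=28
  + 252.42.31.0/24 (H3) depth=24

== LOOKUPS ==
["H1","H1","H1","H1","H2","H3","H3"]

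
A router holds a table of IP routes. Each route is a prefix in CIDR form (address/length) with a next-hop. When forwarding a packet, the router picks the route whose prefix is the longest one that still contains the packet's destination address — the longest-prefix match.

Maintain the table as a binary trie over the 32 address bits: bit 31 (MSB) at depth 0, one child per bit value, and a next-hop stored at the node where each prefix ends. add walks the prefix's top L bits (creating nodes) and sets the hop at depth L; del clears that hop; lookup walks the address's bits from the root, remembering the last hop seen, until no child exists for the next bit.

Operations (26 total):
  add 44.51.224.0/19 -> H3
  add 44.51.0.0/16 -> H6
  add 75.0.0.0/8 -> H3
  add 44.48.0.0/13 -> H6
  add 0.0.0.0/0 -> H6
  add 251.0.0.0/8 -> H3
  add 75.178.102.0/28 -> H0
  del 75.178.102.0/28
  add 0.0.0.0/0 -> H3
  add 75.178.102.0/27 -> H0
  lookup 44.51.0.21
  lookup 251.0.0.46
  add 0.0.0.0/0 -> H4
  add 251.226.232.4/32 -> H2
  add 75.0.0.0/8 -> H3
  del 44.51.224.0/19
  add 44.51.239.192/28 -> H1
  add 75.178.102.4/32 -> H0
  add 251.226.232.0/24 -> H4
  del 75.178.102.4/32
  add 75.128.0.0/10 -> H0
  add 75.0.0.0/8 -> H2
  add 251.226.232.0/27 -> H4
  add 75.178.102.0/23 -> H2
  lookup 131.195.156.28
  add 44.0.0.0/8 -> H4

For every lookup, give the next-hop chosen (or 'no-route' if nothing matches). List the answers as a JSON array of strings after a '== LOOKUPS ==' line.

Trace:
  + 44.51.224.0/19 (H3) depth=19
  + 44.51.0.0/16 (H6) depth=16
  + 75.0.0.0/8 (H3) depth=8
  + 44.48.0.0/13 (H6) depth=13
  + 0.0.0.0/0 (H6) depth=0
  + 251.0.0.0/8 (H3) depth=8
  + 75.178.102.0/28 (H0) depth=28
  del 75.178.102.0/28 (clear depth 28)
  + 0.0.0.0/0 (H3) depth=0
  + 75.178.102.0/27 (H0) depth=27
  lookup 44.51.0.21: bits 0010110000110011 walk d0:H3→d1:-→d2:-→d3:-→d4:-→d5:-→d6:-→d7:-→d8:-→d9:-→d10:-→d11:-→d12:-→d13:H6→d14:-→d15:-→d16:H6 -> H6
  lookup 251.0.0.46: bits 11111011 walk d0:H3→d1:-→d2:-→d3:-→d4:-→d5:-→d6:-→d7:-→d8:H3 -> H3
  + 0.0.0.0/0 (H4) depth=0
  + 251.226.232.4/32 (H2) depth=32
  + 75.0.0.0/8 (H3) depth=8
  del 44.51.224.0/19 (clear depth 19)
  + 44.51.239.192/28 (H1) depth=28
  + 75.178.102.4/32 (H0) depth=32
  + 251.226.232.0/24 (H4) depth=24
  del 75.178.102.4/32 (clear depth 32)
  + 75.128.0.0/10 (H0) depth=10
  + 75.0.0.0/8 (H2) depth=8
  + 251.226.232.0/27 (H4) depth=27
  + 75.178.102.0/23 (H2) depth=23
  lookup 131.195.156.28: bits 1 walk d0:H4→d1:- -> H4
  + 44.0.0.0/8 (H4) depth=8

== LOOKUPS ==
["H6","H3","H4"]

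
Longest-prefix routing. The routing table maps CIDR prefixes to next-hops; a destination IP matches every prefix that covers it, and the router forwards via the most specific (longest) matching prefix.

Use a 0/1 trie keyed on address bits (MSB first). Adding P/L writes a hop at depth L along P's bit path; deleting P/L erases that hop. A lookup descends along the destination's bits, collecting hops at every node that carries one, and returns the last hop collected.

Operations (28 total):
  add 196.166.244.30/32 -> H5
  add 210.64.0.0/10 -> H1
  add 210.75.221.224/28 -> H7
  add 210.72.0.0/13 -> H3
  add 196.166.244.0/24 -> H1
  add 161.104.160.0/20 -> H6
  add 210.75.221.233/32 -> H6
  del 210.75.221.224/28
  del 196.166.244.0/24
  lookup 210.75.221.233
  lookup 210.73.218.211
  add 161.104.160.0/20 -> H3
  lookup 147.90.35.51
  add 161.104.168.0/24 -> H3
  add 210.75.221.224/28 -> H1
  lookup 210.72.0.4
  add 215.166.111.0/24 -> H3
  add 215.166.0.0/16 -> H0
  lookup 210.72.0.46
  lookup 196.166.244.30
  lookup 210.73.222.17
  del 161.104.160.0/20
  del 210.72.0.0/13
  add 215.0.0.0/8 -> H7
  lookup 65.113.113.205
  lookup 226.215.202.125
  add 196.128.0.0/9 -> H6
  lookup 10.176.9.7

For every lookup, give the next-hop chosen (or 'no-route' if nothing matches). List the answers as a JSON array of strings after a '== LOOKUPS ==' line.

Apply in order:
  + 196.166.244.30/32 (H5) depth=32
  + 210.64.0.0/10 (H1) depth=10
  + 210.75.221.224/28 (H7) depth=28
  + 210.72.0.0/13 (H3) depth=13
  + 196.166.244.0/24 (H1) depth=24
  + 161.104.160.0/20 (H6) depth=20
  + 210.75.221.233/32 (H6) depth=32
  del 210.75.221.224/28 (clear depth 28)
  del 196.166.244.0/24 (clear depth 24)
  Q 210.75.221.233: descend 11010010010010111101110111101001 ; hops seen [H1,H3,H6] ; pick H6
  Q 210.73.218.211: descend 11010010010010 ; hops seen [H1,H3] ; pick H3
  + 161.104.160.0/20 (H3) depth=20
  Q 147.90.35.51: descend 10 ; hops seen [∅] ; pick no-route
  + 161.104.168.0/24 (H3) depth=24
  + 210.75.221.224/28 (H1) depth=28
  Q 210.72.0.4: descend 11010010010010 ; hops seen [H1,H3] ; pick H3
  + 215.166.111.0/24 (H3) depth=24
  + 215.166.0.0/16 (H0) depth=16
  Q 210.72.0.46: descend 11010010010010 ; hops seen [H1,H3] ; pick H3
  Q 196.166.244.30: descend 11000100101001101111010000011110 ; hops seen [H5] ; pick H5
  Q 210.73.222.17: descend 11010010010010 ; hops seen [H1,H3] ; pick H3
  del 161.104.160.0/20 (clear depth 20)
  del 210.72.0.0/13 (clear depth 13)
  + 215.0.0.0/8 (H7) depth=8
  Q 65.113.113.205: descend ε ; hops seen [∅] ; pick no-route
  Q 226.215.202.125: descend 11 ; hops seen [∅] ; pick no-route
  + 196.128.0.0/9 (H6) depth=9
  Q 10.176.9.7: descend ε ; hops seen [∅] ; pick no-route

== LOOKUPS ==
["H6","H3","no-route","H3","H3","H5","H3","no-route","no-route","no-route"]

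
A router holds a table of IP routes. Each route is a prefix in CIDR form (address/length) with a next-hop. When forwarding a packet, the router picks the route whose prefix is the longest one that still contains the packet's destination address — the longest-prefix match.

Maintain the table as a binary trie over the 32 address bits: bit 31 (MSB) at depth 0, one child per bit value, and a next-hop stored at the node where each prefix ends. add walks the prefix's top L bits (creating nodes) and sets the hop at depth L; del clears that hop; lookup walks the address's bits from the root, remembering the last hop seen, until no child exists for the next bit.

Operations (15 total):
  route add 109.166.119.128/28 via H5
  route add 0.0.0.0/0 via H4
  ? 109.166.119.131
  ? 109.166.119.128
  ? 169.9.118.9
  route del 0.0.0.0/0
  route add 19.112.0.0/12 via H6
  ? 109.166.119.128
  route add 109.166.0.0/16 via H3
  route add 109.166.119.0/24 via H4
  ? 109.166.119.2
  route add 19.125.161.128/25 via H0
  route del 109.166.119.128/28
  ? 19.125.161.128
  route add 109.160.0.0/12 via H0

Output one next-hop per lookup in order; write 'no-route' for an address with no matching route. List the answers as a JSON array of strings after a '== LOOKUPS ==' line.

Apply in order:
  add 109.166.119.128/28 -> H5 at depth 28
  add 0.0.0.0/0 -> H4 at depth 0
  ? 109.166.119.131  path d0:H4→d1:-→d2:-→d3:-→d4:-→d5:-→d6:-→d7:-→d8:-→d9:-→d10:-→d11:-→d12:-→d13:-→d14:-→d15:-→d16:-→d17:-→d18:-→d19:-→d20:-→d21:-→d22:-→d23:-→d24:-→d25:-→d26:-→d27:-→d28:H5  best=H5
  ? 109.166.119.128  path d0:H4→d1:-→d2:-→d3:-→d4:-→d5:-→d6:-→d7:-→d8:-→d9:-→d10:-→d11:-→d12:-→d13:-→d14:-→d15:-→d16:-→d17:-→d18:-→d19:-→d20:-→d21:-→d22:-→d23:-→d24:-→d25:-→d26:-→d27:-→d28:H5  best=H5
  ? 169.9.118.9  path d0:H4  best=H4
  del 0.0.0.0/0 (clear depth 0)
  add 19.112.0.0/12 -> H6 at depth 12
  ? 109.166.119.128  path d0:-→d1:-→d2:-→d3:-→d4:-→d5:-→d6:-→d7:-→d8:-→d9:-→d10:-→d11:-→d12:-→d13:-→d14:-→d15:-→d16:-→d17:-→d18:-→d19:-→d20:-→d21:-→d22:-→d23:-→d24:-→d25:-→d26:-→d27:-→d28:H5  best=H5
  add 109.166.0.0/16 -> H3 at depth 16
  add 109.166.119.0/24 -> H4 at depth 24
  ? 109.166.119.2  path d0:-→d1:-→d2:-→d3:-→d4:-→d5:-→d6:-→d7:-→d8:-→d9:-→d10:-→d11:-→d12:-→d13:-→d14:-→d15:-→d16:H3→d17:-→d18:-→d19:-→d20:-→d21:-→d22:-→d23:-→d24:H4  best=H4
  add 19.125.161.128/25 -> H0 at depth 25
  del 109.166.119.128/28 (clear depth 28)
  ? 19.125.161.128  path d0:-→d1:-→d2:-→d3:-→d4:-→d5:-→d6:-→d7:-→d8:-→d9:-→d10:-→d11:-→d12:H6→d13:-→d14:-→d15:-→d16:-→d17:-→d18:-→d19:-→d20:-→d21:-→d22:-→d23:-→d24:-→d25:H0  best=H0
  add 109.160.0.0/12 -> H0 at depth 12

== LOOKUPS ==
["H5","H5","H4","H5","H4","H0"]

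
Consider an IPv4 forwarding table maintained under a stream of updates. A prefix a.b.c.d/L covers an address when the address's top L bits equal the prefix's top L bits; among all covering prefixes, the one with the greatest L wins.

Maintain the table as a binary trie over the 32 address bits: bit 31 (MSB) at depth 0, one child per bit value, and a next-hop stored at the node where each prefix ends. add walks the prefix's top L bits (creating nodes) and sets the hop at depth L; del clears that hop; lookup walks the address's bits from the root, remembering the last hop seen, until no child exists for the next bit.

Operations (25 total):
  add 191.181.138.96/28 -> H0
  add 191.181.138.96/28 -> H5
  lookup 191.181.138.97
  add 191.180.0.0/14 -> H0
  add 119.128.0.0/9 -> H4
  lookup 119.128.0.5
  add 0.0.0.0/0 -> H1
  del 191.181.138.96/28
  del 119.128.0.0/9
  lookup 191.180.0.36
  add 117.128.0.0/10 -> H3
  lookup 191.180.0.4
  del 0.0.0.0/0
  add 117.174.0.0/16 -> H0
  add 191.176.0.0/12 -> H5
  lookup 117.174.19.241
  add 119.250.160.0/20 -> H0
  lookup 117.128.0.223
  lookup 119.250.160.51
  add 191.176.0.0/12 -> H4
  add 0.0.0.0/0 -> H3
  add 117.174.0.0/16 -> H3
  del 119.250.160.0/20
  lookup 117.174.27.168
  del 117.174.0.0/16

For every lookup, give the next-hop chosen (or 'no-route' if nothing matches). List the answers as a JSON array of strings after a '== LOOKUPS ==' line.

Apply in order:
  add 191.181.138.96/28 -> H0 at depth 28
  add 191.181.138.96/28 -> H5 at depth 28
  ? 191.181.138.97  path d0:-→d1:-→d2:-→d3:-→d4:-→d5:-→d6:-→d7:-→d8:-→d9:-→d10:-→d11:-→d12:-→d13:-→d14:-→d15:-→d16:-→d17:-→d18:-→d19:-→d20:-→d21:-→d22:-→d23:-→d24:-→d25:-→d26:-→d27:-→d28:H5  best=H5
  add 191.180.0.0/14 -> H0 at depth 14
  add 119.128.0.0/9 -> H4 at depth 9
  ? 119.128.0.5  path d0:-→d1:-→d2:-→d3:-→d4:-→d5:-→d6:-→d7:-→d8:-→d9:H4  best=H4
  add 0.0.0.0/0 -> H1 at depth 0
  del 191.181.138.96/28 (clear depth 28)
  del 119.128.0.0/9 (clear depth 9)
  ? 191.180.0.36  path d0:H1→d1:-→d2:-→d3:-→d4:-→d5:-→d6:-→d7:-→d8:-→d9:-→d10:-→d11:-→d12:-→d13:-→d14:H0→d15:-  best=H0
  add 117.128.0.0/10 -> H3 at depth 10
  ? 191.180.0.4  path d0:H1→d1:-→d2:-→d3:-→d4:-→d5:-→d6:-→d7:-→d8:-→d9:-→d10:-→d11:-→d12:-→d13:-→d14:H0→d15:-  best=H0
  del 0.0.0.0/0 (clear depth 0)
  add 117.174.0.0/16 -> H0 at depth 16
  add 191.176.0.0/12 -> H5 at depth 12
  ? 117.174.19.241  path d0:-→d1:-→d2:-→d3:-→d4:-→d5:-→d6:-→d7:-→d8:-→d9:-→d10:H3→d11:-→d12:-→d13:-→d14:-→d15:-→d16:H0  best=H0
  add 119.250.160.0/20 -> H0 at depth 20
  ? 117.128.0.223  path d0:-→d1:-→d2:-→d3:-→d4:-→d5:-→d6:-→d7:-→d8:-→d9:-→d10:H3  best=H3
  ? 119.250.160.51  path d0:-→d1:-→d2:-→d3:-→d4:-→d5:-→d6:-→d7:-→d8:-→d9:-→d10:-→d11:-→d12:-→d13:-→d14:-→d15:-→d16:-→d17:-→d18:-→d19:-→d20:H0  best=H0
  add 191.176.0.0/12 -> H4 at depth 12
  add 0.0.0.0/0 -> H3 at depth 0
  add 117.174.0.0/16 -> H3 at depth 16
  del 119.250.160.0/20 (clear depth 20)
  ? 117.174.27.168  path d0:H3→d1:-→d2:-→d3:-→d4:-→d5:-→d6:-→d7:-→d8:-→d9:-→d10:H3→d11:-→d12:-→d13:-→d14:-→d15:-→d16:H3  best=H3
  del 117.174.0.0/16 (clear depth 16)

== LOOKUPS ==
["H5","H4","H0","H0","H0","H3","H0","H3"]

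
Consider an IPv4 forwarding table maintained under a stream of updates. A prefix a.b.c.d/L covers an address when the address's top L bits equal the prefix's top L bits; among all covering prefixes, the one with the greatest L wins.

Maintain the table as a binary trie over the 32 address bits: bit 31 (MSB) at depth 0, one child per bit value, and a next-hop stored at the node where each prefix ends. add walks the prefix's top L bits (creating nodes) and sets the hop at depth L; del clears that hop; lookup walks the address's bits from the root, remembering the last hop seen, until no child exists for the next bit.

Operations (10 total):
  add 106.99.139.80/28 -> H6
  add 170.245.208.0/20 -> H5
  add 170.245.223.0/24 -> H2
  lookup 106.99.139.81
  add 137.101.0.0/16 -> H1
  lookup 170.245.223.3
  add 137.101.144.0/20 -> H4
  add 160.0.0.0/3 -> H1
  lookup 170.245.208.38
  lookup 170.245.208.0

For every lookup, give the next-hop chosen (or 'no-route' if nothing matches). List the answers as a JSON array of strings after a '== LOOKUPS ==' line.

Process each operation:
  add 106.99.139.80/28 -> H6 at depth 28
  add 170.245.208.0/20 -> H5 at depth 20
  add 170.245.223.0/24 -> H2 at depth 24
  lookup 106.99.139.81: bits 0110101001100011100010110101 walk d0:-→d1:-→d2:-→d3:-→d4:-→d5:-→d6:-→d7:-→d8:-→d9:-→d10:-→d11:-→d12:-→d13:-→d14:-→d15:-→d16:-→d17:-→d18:-→d19:-→d20:-→d21:-→d22:-→d23:-→d24:-→d25:-→d26:-→d27:-→d28:H6 -> H6
  add 137.101.0.0/16 -> H1 at depth 16
  lookup 170.245.223.3: bits 101010101111010111011111 walk d0:-→d1:-→d2:-→d3:-→d4:-→d5:-→d6:-→d7:-→d8:-→d9:-→d10:-→d11:-→d12:-→d13:-→d14:-→d15:-→d16:-→d17:-→d18:-→d19:-→d20:H5→d21:-→d22:-→d23:-→d24:H2 -> H2
  add 137.101.144.0/20 -> H4 at depth 20
  add 160.0.0.0/3 -> H1 at depth 3
  lookup 170.245.208.38: bits 10101010111101011101 walk d0:-→d1:-→d2:-→d3:H1→d4:-→d5:-→d6:-→d7:-→d8:-→d9:-→d10:-→d11:-→d12:-→d13:-→d14:-→d15:-→d16:-→d17:-→d18:-→d19:-→d20:H5 -> H5
  lookup 170.245.208.0: bits 10101010111101011101 walk d0:-→d1:-→d2:-→d3:H1→d4:-→d5:-→d6:-→d7:-→d8:-→d9:-→d10:-→d11:-→d12:-→d13:-→d14:-→d15:-→d16:-→d17:-→d18:-→d19:-→d20:H5 -> H5

== LOOKUPS ==
["H6","H2","H5","H5"]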